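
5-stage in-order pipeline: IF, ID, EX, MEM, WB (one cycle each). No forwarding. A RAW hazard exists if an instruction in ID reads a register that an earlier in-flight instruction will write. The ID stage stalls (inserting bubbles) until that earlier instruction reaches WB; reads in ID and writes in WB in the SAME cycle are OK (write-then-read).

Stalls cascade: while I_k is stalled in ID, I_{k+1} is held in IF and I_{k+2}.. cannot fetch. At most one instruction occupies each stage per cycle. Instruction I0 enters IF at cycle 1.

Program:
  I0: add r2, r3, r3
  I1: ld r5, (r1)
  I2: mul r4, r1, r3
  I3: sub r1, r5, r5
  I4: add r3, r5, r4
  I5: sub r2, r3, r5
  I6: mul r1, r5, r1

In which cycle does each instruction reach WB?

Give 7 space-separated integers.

Answer: 5 6 7 9 10 13 14

Derivation:
I0 add r2 <- r3,r3: IF@1 ID@2 stall=0 (-) EX@3 MEM@4 WB@5
I1 ld r5 <- r1: IF@2 ID@3 stall=0 (-) EX@4 MEM@5 WB@6
I2 mul r4 <- r1,r3: IF@3 ID@4 stall=0 (-) EX@5 MEM@6 WB@7
I3 sub r1 <- r5,r5: IF@4 ID@5 stall=1 (RAW on I1.r5 (WB@6)) EX@7 MEM@8 WB@9
I4 add r3 <- r5,r4: IF@5 ID@7 stall=0 (-) EX@8 MEM@9 WB@10
I5 sub r2 <- r3,r5: IF@7 ID@8 stall=2 (RAW on I4.r3 (WB@10)) EX@11 MEM@12 WB@13
I6 mul r1 <- r5,r1: IF@8 ID@11 stall=0 (-) EX@12 MEM@13 WB@14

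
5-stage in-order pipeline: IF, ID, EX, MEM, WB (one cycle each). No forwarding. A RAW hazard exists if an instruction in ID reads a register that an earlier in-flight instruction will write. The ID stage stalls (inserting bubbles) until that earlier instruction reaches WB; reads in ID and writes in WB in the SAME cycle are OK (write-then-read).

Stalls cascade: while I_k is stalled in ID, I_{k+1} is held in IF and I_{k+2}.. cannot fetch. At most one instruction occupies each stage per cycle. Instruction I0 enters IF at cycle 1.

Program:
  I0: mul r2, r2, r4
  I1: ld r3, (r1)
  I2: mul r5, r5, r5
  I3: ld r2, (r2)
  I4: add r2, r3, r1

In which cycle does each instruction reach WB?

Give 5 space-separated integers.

I0 mul r2 <- r2,r4: IF@1 ID@2 stall=0 (-) EX@3 MEM@4 WB@5
I1 ld r3 <- r1: IF@2 ID@3 stall=0 (-) EX@4 MEM@5 WB@6
I2 mul r5 <- r5,r5: IF@3 ID@4 stall=0 (-) EX@5 MEM@6 WB@7
I3 ld r2 <- r2: IF@4 ID@5 stall=0 (-) EX@6 MEM@7 WB@8
I4 add r2 <- r3,r1: IF@5 ID@6 stall=0 (-) EX@7 MEM@8 WB@9

Answer: 5 6 7 8 9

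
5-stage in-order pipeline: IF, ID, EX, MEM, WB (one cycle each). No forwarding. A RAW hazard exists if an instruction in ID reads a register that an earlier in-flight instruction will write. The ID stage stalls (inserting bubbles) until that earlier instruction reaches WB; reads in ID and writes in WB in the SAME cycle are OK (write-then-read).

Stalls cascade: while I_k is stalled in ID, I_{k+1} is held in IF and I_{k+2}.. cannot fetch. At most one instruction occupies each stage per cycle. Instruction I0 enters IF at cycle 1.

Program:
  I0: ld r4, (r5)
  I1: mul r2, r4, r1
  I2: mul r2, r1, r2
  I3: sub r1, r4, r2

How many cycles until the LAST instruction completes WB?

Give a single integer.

Answer: 14

Derivation:
I0 ld r4 <- r5: IF@1 ID@2 stall=0 (-) EX@3 MEM@4 WB@5
I1 mul r2 <- r4,r1: IF@2 ID@3 stall=2 (RAW on I0.r4 (WB@5)) EX@6 MEM@7 WB@8
I2 mul r2 <- r1,r2: IF@3 ID@6 stall=2 (RAW on I1.r2 (WB@8)) EX@9 MEM@10 WB@11
I3 sub r1 <- r4,r2: IF@6 ID@9 stall=2 (RAW on I2.r2 (WB@11)) EX@12 MEM@13 WB@14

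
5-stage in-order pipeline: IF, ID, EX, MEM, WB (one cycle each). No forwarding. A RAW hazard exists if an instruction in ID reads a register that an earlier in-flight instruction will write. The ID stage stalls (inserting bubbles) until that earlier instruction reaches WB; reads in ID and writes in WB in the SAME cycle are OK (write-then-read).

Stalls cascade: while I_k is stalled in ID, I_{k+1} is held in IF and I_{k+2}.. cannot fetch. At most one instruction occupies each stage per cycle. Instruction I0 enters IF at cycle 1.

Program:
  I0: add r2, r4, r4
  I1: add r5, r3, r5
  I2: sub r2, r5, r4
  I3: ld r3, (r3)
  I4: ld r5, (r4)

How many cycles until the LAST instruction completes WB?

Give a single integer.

I0 add r2 <- r4,r4: IF@1 ID@2 stall=0 (-) EX@3 MEM@4 WB@5
I1 add r5 <- r3,r5: IF@2 ID@3 stall=0 (-) EX@4 MEM@5 WB@6
I2 sub r2 <- r5,r4: IF@3 ID@4 stall=2 (RAW on I1.r5 (WB@6)) EX@7 MEM@8 WB@9
I3 ld r3 <- r3: IF@4 ID@7 stall=0 (-) EX@8 MEM@9 WB@10
I4 ld r5 <- r4: IF@7 ID@8 stall=0 (-) EX@9 MEM@10 WB@11

Answer: 11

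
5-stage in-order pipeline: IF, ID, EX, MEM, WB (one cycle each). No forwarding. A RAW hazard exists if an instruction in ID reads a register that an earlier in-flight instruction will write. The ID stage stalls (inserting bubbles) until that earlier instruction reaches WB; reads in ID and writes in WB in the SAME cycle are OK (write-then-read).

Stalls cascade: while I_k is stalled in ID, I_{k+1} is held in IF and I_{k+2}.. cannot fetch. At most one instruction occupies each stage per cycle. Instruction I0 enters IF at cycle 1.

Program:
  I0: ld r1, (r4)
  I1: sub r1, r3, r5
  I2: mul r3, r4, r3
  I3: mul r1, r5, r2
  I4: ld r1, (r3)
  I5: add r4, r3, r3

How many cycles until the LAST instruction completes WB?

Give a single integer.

Answer: 11

Derivation:
I0 ld r1 <- r4: IF@1 ID@2 stall=0 (-) EX@3 MEM@4 WB@5
I1 sub r1 <- r3,r5: IF@2 ID@3 stall=0 (-) EX@4 MEM@5 WB@6
I2 mul r3 <- r4,r3: IF@3 ID@4 stall=0 (-) EX@5 MEM@6 WB@7
I3 mul r1 <- r5,r2: IF@4 ID@5 stall=0 (-) EX@6 MEM@7 WB@8
I4 ld r1 <- r3: IF@5 ID@6 stall=1 (RAW on I2.r3 (WB@7)) EX@8 MEM@9 WB@10
I5 add r4 <- r3,r3: IF@6 ID@8 stall=0 (-) EX@9 MEM@10 WB@11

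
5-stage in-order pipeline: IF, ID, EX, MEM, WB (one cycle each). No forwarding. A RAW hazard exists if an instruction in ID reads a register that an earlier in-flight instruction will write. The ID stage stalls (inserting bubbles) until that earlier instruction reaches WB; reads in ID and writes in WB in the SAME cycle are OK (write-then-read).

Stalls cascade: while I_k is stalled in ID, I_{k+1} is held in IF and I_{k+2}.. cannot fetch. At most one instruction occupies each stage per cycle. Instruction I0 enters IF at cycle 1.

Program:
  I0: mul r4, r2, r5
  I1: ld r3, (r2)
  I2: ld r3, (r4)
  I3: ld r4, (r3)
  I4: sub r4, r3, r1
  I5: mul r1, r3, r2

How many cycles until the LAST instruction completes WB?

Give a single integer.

Answer: 13

Derivation:
I0 mul r4 <- r2,r5: IF@1 ID@2 stall=0 (-) EX@3 MEM@4 WB@5
I1 ld r3 <- r2: IF@2 ID@3 stall=0 (-) EX@4 MEM@5 WB@6
I2 ld r3 <- r4: IF@3 ID@4 stall=1 (RAW on I0.r4 (WB@5)) EX@6 MEM@7 WB@8
I3 ld r4 <- r3: IF@4 ID@6 stall=2 (RAW on I2.r3 (WB@8)) EX@9 MEM@10 WB@11
I4 sub r4 <- r3,r1: IF@6 ID@9 stall=0 (-) EX@10 MEM@11 WB@12
I5 mul r1 <- r3,r2: IF@9 ID@10 stall=0 (-) EX@11 MEM@12 WB@13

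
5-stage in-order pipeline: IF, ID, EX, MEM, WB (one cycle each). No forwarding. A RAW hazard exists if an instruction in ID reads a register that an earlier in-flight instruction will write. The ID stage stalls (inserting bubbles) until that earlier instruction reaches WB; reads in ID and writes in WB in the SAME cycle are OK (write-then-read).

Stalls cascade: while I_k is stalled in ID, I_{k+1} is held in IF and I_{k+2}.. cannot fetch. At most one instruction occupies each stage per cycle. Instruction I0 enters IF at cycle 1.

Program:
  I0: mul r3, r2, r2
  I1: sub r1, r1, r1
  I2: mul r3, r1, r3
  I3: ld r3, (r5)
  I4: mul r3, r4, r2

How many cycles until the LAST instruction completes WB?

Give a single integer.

Answer: 11

Derivation:
I0 mul r3 <- r2,r2: IF@1 ID@2 stall=0 (-) EX@3 MEM@4 WB@5
I1 sub r1 <- r1,r1: IF@2 ID@3 stall=0 (-) EX@4 MEM@5 WB@6
I2 mul r3 <- r1,r3: IF@3 ID@4 stall=2 (RAW on I1.r1 (WB@6)) EX@7 MEM@8 WB@9
I3 ld r3 <- r5: IF@4 ID@7 stall=0 (-) EX@8 MEM@9 WB@10
I4 mul r3 <- r4,r2: IF@7 ID@8 stall=0 (-) EX@9 MEM@10 WB@11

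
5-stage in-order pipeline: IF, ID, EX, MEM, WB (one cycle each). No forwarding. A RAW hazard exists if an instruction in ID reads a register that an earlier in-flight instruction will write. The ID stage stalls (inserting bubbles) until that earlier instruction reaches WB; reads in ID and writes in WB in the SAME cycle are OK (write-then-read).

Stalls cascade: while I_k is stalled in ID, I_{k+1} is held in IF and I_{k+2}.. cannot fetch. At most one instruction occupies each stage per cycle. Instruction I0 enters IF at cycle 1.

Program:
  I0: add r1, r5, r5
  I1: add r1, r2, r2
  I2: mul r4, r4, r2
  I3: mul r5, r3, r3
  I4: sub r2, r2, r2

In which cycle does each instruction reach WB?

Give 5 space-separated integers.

Answer: 5 6 7 8 9

Derivation:
I0 add r1 <- r5,r5: IF@1 ID@2 stall=0 (-) EX@3 MEM@4 WB@5
I1 add r1 <- r2,r2: IF@2 ID@3 stall=0 (-) EX@4 MEM@5 WB@6
I2 mul r4 <- r4,r2: IF@3 ID@4 stall=0 (-) EX@5 MEM@6 WB@7
I3 mul r5 <- r3,r3: IF@4 ID@5 stall=0 (-) EX@6 MEM@7 WB@8
I4 sub r2 <- r2,r2: IF@5 ID@6 stall=0 (-) EX@7 MEM@8 WB@9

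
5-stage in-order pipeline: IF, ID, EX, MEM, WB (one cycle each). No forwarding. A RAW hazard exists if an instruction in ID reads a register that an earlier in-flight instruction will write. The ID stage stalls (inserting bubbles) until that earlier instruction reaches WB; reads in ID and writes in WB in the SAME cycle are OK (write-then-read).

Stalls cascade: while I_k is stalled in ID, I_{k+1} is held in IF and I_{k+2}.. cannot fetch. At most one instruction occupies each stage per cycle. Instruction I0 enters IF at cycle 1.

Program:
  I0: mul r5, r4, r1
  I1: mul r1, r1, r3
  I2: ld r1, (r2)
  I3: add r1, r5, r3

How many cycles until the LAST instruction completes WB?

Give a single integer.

I0 mul r5 <- r4,r1: IF@1 ID@2 stall=0 (-) EX@3 MEM@4 WB@5
I1 mul r1 <- r1,r3: IF@2 ID@3 stall=0 (-) EX@4 MEM@5 WB@6
I2 ld r1 <- r2: IF@3 ID@4 stall=0 (-) EX@5 MEM@6 WB@7
I3 add r1 <- r5,r3: IF@4 ID@5 stall=0 (-) EX@6 MEM@7 WB@8

Answer: 8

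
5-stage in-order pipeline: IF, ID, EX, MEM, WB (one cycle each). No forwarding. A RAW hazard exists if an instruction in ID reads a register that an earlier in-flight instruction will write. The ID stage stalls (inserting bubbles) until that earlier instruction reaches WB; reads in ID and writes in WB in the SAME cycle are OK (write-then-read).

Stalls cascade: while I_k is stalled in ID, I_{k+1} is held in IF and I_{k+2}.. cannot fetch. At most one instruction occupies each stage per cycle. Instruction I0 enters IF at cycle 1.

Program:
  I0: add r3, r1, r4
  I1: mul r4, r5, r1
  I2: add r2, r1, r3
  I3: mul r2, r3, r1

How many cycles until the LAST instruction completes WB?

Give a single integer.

Answer: 9

Derivation:
I0 add r3 <- r1,r4: IF@1 ID@2 stall=0 (-) EX@3 MEM@4 WB@5
I1 mul r4 <- r5,r1: IF@2 ID@3 stall=0 (-) EX@4 MEM@5 WB@6
I2 add r2 <- r1,r3: IF@3 ID@4 stall=1 (RAW on I0.r3 (WB@5)) EX@6 MEM@7 WB@8
I3 mul r2 <- r3,r1: IF@4 ID@6 stall=0 (-) EX@7 MEM@8 WB@9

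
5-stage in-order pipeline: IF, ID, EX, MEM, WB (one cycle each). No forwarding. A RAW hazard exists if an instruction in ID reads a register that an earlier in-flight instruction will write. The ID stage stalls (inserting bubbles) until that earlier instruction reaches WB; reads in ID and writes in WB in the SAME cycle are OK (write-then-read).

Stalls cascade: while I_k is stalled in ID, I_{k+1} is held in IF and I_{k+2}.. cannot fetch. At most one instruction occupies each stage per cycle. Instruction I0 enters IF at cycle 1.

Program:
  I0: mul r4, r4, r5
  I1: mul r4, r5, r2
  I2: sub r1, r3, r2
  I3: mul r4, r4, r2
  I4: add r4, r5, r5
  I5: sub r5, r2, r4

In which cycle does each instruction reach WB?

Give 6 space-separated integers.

I0 mul r4 <- r4,r5: IF@1 ID@2 stall=0 (-) EX@3 MEM@4 WB@5
I1 mul r4 <- r5,r2: IF@2 ID@3 stall=0 (-) EX@4 MEM@5 WB@6
I2 sub r1 <- r3,r2: IF@3 ID@4 stall=0 (-) EX@5 MEM@6 WB@7
I3 mul r4 <- r4,r2: IF@4 ID@5 stall=1 (RAW on I1.r4 (WB@6)) EX@7 MEM@8 WB@9
I4 add r4 <- r5,r5: IF@5 ID@7 stall=0 (-) EX@8 MEM@9 WB@10
I5 sub r5 <- r2,r4: IF@7 ID@8 stall=2 (RAW on I4.r4 (WB@10)) EX@11 MEM@12 WB@13

Answer: 5 6 7 9 10 13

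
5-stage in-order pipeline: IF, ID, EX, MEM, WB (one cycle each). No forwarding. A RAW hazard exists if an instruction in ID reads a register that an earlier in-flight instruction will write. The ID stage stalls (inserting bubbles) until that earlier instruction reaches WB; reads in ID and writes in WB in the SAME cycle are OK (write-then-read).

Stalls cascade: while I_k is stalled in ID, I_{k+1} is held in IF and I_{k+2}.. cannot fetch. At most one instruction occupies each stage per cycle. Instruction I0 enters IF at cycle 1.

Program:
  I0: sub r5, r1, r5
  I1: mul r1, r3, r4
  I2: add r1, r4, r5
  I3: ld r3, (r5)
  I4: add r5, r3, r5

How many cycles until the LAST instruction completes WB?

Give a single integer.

I0 sub r5 <- r1,r5: IF@1 ID@2 stall=0 (-) EX@3 MEM@4 WB@5
I1 mul r1 <- r3,r4: IF@2 ID@3 stall=0 (-) EX@4 MEM@5 WB@6
I2 add r1 <- r4,r5: IF@3 ID@4 stall=1 (RAW on I0.r5 (WB@5)) EX@6 MEM@7 WB@8
I3 ld r3 <- r5: IF@4 ID@6 stall=0 (-) EX@7 MEM@8 WB@9
I4 add r5 <- r3,r5: IF@6 ID@7 stall=2 (RAW on I3.r3 (WB@9)) EX@10 MEM@11 WB@12

Answer: 12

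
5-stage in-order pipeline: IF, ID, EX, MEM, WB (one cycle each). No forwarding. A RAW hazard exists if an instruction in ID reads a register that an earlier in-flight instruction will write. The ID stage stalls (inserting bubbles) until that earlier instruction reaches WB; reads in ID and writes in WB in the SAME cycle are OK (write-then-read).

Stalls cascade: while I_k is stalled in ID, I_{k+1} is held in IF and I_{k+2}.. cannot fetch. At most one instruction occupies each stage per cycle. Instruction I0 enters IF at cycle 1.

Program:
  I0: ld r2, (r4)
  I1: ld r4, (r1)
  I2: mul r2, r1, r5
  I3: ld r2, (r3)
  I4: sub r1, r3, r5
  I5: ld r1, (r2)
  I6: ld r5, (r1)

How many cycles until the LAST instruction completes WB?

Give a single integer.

Answer: 14

Derivation:
I0 ld r2 <- r4: IF@1 ID@2 stall=0 (-) EX@3 MEM@4 WB@5
I1 ld r4 <- r1: IF@2 ID@3 stall=0 (-) EX@4 MEM@5 WB@6
I2 mul r2 <- r1,r5: IF@3 ID@4 stall=0 (-) EX@5 MEM@6 WB@7
I3 ld r2 <- r3: IF@4 ID@5 stall=0 (-) EX@6 MEM@7 WB@8
I4 sub r1 <- r3,r5: IF@5 ID@6 stall=0 (-) EX@7 MEM@8 WB@9
I5 ld r1 <- r2: IF@6 ID@7 stall=1 (RAW on I3.r2 (WB@8)) EX@9 MEM@10 WB@11
I6 ld r5 <- r1: IF@7 ID@9 stall=2 (RAW on I5.r1 (WB@11)) EX@12 MEM@13 WB@14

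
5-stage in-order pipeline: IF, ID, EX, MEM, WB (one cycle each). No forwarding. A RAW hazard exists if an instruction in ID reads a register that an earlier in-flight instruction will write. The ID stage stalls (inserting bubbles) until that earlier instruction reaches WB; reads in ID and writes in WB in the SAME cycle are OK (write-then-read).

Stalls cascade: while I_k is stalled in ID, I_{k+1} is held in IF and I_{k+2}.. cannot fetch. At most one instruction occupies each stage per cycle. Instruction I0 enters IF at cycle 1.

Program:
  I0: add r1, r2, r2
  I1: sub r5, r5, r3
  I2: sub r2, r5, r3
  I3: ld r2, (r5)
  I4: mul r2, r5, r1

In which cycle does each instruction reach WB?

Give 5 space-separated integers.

Answer: 5 6 9 10 11

Derivation:
I0 add r1 <- r2,r2: IF@1 ID@2 stall=0 (-) EX@3 MEM@4 WB@5
I1 sub r5 <- r5,r3: IF@2 ID@3 stall=0 (-) EX@4 MEM@5 WB@6
I2 sub r2 <- r5,r3: IF@3 ID@4 stall=2 (RAW on I1.r5 (WB@6)) EX@7 MEM@8 WB@9
I3 ld r2 <- r5: IF@4 ID@7 stall=0 (-) EX@8 MEM@9 WB@10
I4 mul r2 <- r5,r1: IF@7 ID@8 stall=0 (-) EX@9 MEM@10 WB@11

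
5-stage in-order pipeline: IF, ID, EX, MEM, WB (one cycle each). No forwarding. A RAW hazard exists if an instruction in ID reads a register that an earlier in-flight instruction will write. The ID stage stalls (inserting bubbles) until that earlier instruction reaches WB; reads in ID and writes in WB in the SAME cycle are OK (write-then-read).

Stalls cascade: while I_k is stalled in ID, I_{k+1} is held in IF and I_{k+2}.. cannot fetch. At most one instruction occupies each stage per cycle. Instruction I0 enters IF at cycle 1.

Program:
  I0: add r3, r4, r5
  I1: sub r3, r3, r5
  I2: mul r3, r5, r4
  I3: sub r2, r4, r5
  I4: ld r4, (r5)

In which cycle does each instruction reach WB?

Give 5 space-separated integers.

I0 add r3 <- r4,r5: IF@1 ID@2 stall=0 (-) EX@3 MEM@4 WB@5
I1 sub r3 <- r3,r5: IF@2 ID@3 stall=2 (RAW on I0.r3 (WB@5)) EX@6 MEM@7 WB@8
I2 mul r3 <- r5,r4: IF@3 ID@6 stall=0 (-) EX@7 MEM@8 WB@9
I3 sub r2 <- r4,r5: IF@6 ID@7 stall=0 (-) EX@8 MEM@9 WB@10
I4 ld r4 <- r5: IF@7 ID@8 stall=0 (-) EX@9 MEM@10 WB@11

Answer: 5 8 9 10 11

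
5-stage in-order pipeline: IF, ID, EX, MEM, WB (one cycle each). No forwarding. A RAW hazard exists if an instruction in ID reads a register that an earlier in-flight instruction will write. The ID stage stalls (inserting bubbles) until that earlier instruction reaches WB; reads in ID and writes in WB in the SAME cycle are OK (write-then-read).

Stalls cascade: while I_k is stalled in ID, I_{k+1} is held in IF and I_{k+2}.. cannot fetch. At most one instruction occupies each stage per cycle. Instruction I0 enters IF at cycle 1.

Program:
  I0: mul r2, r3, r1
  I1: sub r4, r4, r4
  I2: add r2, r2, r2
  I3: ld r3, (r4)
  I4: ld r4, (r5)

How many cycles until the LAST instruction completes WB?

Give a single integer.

Answer: 10

Derivation:
I0 mul r2 <- r3,r1: IF@1 ID@2 stall=0 (-) EX@3 MEM@4 WB@5
I1 sub r4 <- r4,r4: IF@2 ID@3 stall=0 (-) EX@4 MEM@5 WB@6
I2 add r2 <- r2,r2: IF@3 ID@4 stall=1 (RAW on I0.r2 (WB@5)) EX@6 MEM@7 WB@8
I3 ld r3 <- r4: IF@4 ID@6 stall=0 (-) EX@7 MEM@8 WB@9
I4 ld r4 <- r5: IF@6 ID@7 stall=0 (-) EX@8 MEM@9 WB@10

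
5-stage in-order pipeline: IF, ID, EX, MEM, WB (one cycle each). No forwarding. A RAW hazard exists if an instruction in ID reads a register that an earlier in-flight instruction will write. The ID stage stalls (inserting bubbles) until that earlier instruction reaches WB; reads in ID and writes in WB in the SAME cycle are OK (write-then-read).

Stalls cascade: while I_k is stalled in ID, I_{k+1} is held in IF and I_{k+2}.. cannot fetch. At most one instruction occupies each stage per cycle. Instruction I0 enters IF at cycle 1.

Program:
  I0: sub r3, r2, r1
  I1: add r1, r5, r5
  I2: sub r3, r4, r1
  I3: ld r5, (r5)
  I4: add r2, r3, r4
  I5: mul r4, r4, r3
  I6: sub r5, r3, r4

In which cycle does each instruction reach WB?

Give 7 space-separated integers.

Answer: 5 6 9 10 12 13 16

Derivation:
I0 sub r3 <- r2,r1: IF@1 ID@2 stall=0 (-) EX@3 MEM@4 WB@5
I1 add r1 <- r5,r5: IF@2 ID@3 stall=0 (-) EX@4 MEM@5 WB@6
I2 sub r3 <- r4,r1: IF@3 ID@4 stall=2 (RAW on I1.r1 (WB@6)) EX@7 MEM@8 WB@9
I3 ld r5 <- r5: IF@4 ID@7 stall=0 (-) EX@8 MEM@9 WB@10
I4 add r2 <- r3,r4: IF@7 ID@8 stall=1 (RAW on I2.r3 (WB@9)) EX@10 MEM@11 WB@12
I5 mul r4 <- r4,r3: IF@8 ID@10 stall=0 (-) EX@11 MEM@12 WB@13
I6 sub r5 <- r3,r4: IF@10 ID@11 stall=2 (RAW on I5.r4 (WB@13)) EX@14 MEM@15 WB@16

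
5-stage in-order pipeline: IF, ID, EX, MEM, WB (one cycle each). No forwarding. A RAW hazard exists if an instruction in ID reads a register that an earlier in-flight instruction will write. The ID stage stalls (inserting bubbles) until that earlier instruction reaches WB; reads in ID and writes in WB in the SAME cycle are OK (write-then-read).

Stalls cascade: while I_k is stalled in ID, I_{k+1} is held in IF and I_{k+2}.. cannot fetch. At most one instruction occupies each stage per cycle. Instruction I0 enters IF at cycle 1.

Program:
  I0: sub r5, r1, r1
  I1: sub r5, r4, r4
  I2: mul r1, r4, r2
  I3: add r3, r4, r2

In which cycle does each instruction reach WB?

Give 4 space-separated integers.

I0 sub r5 <- r1,r1: IF@1 ID@2 stall=0 (-) EX@3 MEM@4 WB@5
I1 sub r5 <- r4,r4: IF@2 ID@3 stall=0 (-) EX@4 MEM@5 WB@6
I2 mul r1 <- r4,r2: IF@3 ID@4 stall=0 (-) EX@5 MEM@6 WB@7
I3 add r3 <- r4,r2: IF@4 ID@5 stall=0 (-) EX@6 MEM@7 WB@8

Answer: 5 6 7 8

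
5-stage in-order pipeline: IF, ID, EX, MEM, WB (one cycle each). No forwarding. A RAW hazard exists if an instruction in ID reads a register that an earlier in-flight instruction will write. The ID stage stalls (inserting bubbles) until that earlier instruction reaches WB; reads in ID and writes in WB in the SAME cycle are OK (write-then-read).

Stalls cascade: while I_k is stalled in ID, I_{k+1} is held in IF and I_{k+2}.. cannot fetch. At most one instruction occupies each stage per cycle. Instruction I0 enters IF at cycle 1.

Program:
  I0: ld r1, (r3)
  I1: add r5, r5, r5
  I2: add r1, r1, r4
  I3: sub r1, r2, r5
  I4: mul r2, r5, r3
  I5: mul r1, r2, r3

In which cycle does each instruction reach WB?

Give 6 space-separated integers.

Answer: 5 6 8 9 10 13

Derivation:
I0 ld r1 <- r3: IF@1 ID@2 stall=0 (-) EX@3 MEM@4 WB@5
I1 add r5 <- r5,r5: IF@2 ID@3 stall=0 (-) EX@4 MEM@5 WB@6
I2 add r1 <- r1,r4: IF@3 ID@4 stall=1 (RAW on I0.r1 (WB@5)) EX@6 MEM@7 WB@8
I3 sub r1 <- r2,r5: IF@4 ID@6 stall=0 (-) EX@7 MEM@8 WB@9
I4 mul r2 <- r5,r3: IF@6 ID@7 stall=0 (-) EX@8 MEM@9 WB@10
I5 mul r1 <- r2,r3: IF@7 ID@8 stall=2 (RAW on I4.r2 (WB@10)) EX@11 MEM@12 WB@13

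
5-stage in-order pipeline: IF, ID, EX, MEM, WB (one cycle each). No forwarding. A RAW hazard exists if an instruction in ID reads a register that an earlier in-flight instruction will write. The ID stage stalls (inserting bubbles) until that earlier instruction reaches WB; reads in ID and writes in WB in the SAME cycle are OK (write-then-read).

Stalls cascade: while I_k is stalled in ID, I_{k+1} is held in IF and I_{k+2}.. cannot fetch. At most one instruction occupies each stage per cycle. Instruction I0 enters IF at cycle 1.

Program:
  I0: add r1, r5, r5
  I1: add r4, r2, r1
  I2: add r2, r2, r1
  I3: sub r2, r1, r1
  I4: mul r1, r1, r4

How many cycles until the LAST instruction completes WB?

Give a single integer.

I0 add r1 <- r5,r5: IF@1 ID@2 stall=0 (-) EX@3 MEM@4 WB@5
I1 add r4 <- r2,r1: IF@2 ID@3 stall=2 (RAW on I0.r1 (WB@5)) EX@6 MEM@7 WB@8
I2 add r2 <- r2,r1: IF@3 ID@6 stall=0 (-) EX@7 MEM@8 WB@9
I3 sub r2 <- r1,r1: IF@6 ID@7 stall=0 (-) EX@8 MEM@9 WB@10
I4 mul r1 <- r1,r4: IF@7 ID@8 stall=0 (-) EX@9 MEM@10 WB@11

Answer: 11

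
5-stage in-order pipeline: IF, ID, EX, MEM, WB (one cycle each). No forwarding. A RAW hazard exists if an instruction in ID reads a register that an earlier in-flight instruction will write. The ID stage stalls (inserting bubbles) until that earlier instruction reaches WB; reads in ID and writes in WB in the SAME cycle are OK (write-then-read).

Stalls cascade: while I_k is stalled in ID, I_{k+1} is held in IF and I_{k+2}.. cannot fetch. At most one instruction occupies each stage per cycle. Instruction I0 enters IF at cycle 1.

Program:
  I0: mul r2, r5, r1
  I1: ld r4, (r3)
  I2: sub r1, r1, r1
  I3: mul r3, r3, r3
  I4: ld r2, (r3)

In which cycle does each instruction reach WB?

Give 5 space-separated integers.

I0 mul r2 <- r5,r1: IF@1 ID@2 stall=0 (-) EX@3 MEM@4 WB@5
I1 ld r4 <- r3: IF@2 ID@3 stall=0 (-) EX@4 MEM@5 WB@6
I2 sub r1 <- r1,r1: IF@3 ID@4 stall=0 (-) EX@5 MEM@6 WB@7
I3 mul r3 <- r3,r3: IF@4 ID@5 stall=0 (-) EX@6 MEM@7 WB@8
I4 ld r2 <- r3: IF@5 ID@6 stall=2 (RAW on I3.r3 (WB@8)) EX@9 MEM@10 WB@11

Answer: 5 6 7 8 11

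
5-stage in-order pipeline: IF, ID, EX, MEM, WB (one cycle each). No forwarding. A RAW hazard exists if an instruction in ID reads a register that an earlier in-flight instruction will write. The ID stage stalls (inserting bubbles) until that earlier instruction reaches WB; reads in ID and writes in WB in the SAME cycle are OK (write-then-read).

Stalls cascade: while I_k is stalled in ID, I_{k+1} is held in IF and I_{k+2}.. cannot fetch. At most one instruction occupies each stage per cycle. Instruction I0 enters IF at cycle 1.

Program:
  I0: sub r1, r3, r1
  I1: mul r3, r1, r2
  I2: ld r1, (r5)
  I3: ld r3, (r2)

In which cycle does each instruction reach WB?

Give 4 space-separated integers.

I0 sub r1 <- r3,r1: IF@1 ID@2 stall=0 (-) EX@3 MEM@4 WB@5
I1 mul r3 <- r1,r2: IF@2 ID@3 stall=2 (RAW on I0.r1 (WB@5)) EX@6 MEM@7 WB@8
I2 ld r1 <- r5: IF@3 ID@6 stall=0 (-) EX@7 MEM@8 WB@9
I3 ld r3 <- r2: IF@6 ID@7 stall=0 (-) EX@8 MEM@9 WB@10

Answer: 5 8 9 10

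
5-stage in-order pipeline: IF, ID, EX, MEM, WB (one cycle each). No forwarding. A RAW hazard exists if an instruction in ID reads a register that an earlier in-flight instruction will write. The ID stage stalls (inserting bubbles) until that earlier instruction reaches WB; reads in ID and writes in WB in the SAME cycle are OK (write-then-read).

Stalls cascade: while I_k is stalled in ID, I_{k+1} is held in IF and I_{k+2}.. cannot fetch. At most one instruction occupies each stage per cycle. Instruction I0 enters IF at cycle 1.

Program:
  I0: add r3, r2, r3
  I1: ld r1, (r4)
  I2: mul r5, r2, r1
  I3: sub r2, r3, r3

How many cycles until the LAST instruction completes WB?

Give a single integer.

I0 add r3 <- r2,r3: IF@1 ID@2 stall=0 (-) EX@3 MEM@4 WB@5
I1 ld r1 <- r4: IF@2 ID@3 stall=0 (-) EX@4 MEM@5 WB@6
I2 mul r5 <- r2,r1: IF@3 ID@4 stall=2 (RAW on I1.r1 (WB@6)) EX@7 MEM@8 WB@9
I3 sub r2 <- r3,r3: IF@4 ID@7 stall=0 (-) EX@8 MEM@9 WB@10

Answer: 10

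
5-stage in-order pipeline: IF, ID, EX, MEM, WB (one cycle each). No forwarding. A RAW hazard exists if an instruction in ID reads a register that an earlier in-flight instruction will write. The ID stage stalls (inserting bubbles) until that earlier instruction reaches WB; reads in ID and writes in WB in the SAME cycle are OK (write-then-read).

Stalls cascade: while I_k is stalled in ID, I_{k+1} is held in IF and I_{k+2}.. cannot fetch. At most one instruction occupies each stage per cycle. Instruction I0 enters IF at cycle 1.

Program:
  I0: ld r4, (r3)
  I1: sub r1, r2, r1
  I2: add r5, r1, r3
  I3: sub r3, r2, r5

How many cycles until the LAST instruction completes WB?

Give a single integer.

Answer: 12

Derivation:
I0 ld r4 <- r3: IF@1 ID@2 stall=0 (-) EX@3 MEM@4 WB@5
I1 sub r1 <- r2,r1: IF@2 ID@3 stall=0 (-) EX@4 MEM@5 WB@6
I2 add r5 <- r1,r3: IF@3 ID@4 stall=2 (RAW on I1.r1 (WB@6)) EX@7 MEM@8 WB@9
I3 sub r3 <- r2,r5: IF@4 ID@7 stall=2 (RAW on I2.r5 (WB@9)) EX@10 MEM@11 WB@12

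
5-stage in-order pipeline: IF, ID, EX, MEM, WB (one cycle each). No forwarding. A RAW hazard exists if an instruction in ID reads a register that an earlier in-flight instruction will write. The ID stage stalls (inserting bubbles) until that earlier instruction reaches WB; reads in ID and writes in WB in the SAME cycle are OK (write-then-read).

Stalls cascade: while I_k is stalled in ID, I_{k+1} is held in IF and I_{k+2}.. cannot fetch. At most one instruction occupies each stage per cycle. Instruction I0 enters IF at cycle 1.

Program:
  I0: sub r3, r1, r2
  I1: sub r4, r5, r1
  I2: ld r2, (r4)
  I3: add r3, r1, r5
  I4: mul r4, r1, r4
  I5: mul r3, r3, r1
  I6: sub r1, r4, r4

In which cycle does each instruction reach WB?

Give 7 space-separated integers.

Answer: 5 6 9 10 11 13 14

Derivation:
I0 sub r3 <- r1,r2: IF@1 ID@2 stall=0 (-) EX@3 MEM@4 WB@5
I1 sub r4 <- r5,r1: IF@2 ID@3 stall=0 (-) EX@4 MEM@5 WB@6
I2 ld r2 <- r4: IF@3 ID@4 stall=2 (RAW on I1.r4 (WB@6)) EX@7 MEM@8 WB@9
I3 add r3 <- r1,r5: IF@4 ID@7 stall=0 (-) EX@8 MEM@9 WB@10
I4 mul r4 <- r1,r4: IF@7 ID@8 stall=0 (-) EX@9 MEM@10 WB@11
I5 mul r3 <- r3,r1: IF@8 ID@9 stall=1 (RAW on I3.r3 (WB@10)) EX@11 MEM@12 WB@13
I6 sub r1 <- r4,r4: IF@9 ID@11 stall=0 (-) EX@12 MEM@13 WB@14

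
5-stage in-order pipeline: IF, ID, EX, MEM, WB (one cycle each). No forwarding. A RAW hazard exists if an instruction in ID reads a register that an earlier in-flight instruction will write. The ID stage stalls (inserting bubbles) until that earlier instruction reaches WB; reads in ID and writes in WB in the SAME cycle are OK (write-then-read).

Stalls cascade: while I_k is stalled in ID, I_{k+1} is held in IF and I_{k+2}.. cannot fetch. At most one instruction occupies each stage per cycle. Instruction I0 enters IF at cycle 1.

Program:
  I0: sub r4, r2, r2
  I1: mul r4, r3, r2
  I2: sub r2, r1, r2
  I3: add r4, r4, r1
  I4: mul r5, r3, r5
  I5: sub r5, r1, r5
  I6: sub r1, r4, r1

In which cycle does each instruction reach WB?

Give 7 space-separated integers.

Answer: 5 6 7 9 10 13 14

Derivation:
I0 sub r4 <- r2,r2: IF@1 ID@2 stall=0 (-) EX@3 MEM@4 WB@5
I1 mul r4 <- r3,r2: IF@2 ID@3 stall=0 (-) EX@4 MEM@5 WB@6
I2 sub r2 <- r1,r2: IF@3 ID@4 stall=0 (-) EX@5 MEM@6 WB@7
I3 add r4 <- r4,r1: IF@4 ID@5 stall=1 (RAW on I1.r4 (WB@6)) EX@7 MEM@8 WB@9
I4 mul r5 <- r3,r5: IF@5 ID@7 stall=0 (-) EX@8 MEM@9 WB@10
I5 sub r5 <- r1,r5: IF@7 ID@8 stall=2 (RAW on I4.r5 (WB@10)) EX@11 MEM@12 WB@13
I6 sub r1 <- r4,r1: IF@8 ID@11 stall=0 (-) EX@12 MEM@13 WB@14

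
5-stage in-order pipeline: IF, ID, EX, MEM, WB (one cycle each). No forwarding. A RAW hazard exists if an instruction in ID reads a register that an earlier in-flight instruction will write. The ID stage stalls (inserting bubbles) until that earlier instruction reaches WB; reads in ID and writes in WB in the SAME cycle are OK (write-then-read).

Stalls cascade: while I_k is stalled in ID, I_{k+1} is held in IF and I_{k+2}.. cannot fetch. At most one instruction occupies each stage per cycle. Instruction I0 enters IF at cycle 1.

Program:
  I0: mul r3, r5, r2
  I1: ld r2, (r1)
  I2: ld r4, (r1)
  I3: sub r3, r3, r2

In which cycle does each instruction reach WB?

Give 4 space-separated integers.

Answer: 5 6 7 9

Derivation:
I0 mul r3 <- r5,r2: IF@1 ID@2 stall=0 (-) EX@3 MEM@4 WB@5
I1 ld r2 <- r1: IF@2 ID@3 stall=0 (-) EX@4 MEM@5 WB@6
I2 ld r4 <- r1: IF@3 ID@4 stall=0 (-) EX@5 MEM@6 WB@7
I3 sub r3 <- r3,r2: IF@4 ID@5 stall=1 (RAW on I1.r2 (WB@6)) EX@7 MEM@8 WB@9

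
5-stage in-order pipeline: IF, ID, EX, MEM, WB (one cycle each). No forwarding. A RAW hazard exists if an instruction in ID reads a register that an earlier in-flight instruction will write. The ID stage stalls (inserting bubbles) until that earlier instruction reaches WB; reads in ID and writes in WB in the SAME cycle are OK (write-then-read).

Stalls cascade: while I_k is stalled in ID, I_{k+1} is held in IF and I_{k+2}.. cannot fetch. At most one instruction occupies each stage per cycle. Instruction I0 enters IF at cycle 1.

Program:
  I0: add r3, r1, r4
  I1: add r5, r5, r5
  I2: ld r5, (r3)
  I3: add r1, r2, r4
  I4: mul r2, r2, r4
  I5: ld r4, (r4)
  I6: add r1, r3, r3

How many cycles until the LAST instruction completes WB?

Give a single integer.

I0 add r3 <- r1,r4: IF@1 ID@2 stall=0 (-) EX@3 MEM@4 WB@5
I1 add r5 <- r5,r5: IF@2 ID@3 stall=0 (-) EX@4 MEM@5 WB@6
I2 ld r5 <- r3: IF@3 ID@4 stall=1 (RAW on I0.r3 (WB@5)) EX@6 MEM@7 WB@8
I3 add r1 <- r2,r4: IF@4 ID@6 stall=0 (-) EX@7 MEM@8 WB@9
I4 mul r2 <- r2,r4: IF@6 ID@7 stall=0 (-) EX@8 MEM@9 WB@10
I5 ld r4 <- r4: IF@7 ID@8 stall=0 (-) EX@9 MEM@10 WB@11
I6 add r1 <- r3,r3: IF@8 ID@9 stall=0 (-) EX@10 MEM@11 WB@12

Answer: 12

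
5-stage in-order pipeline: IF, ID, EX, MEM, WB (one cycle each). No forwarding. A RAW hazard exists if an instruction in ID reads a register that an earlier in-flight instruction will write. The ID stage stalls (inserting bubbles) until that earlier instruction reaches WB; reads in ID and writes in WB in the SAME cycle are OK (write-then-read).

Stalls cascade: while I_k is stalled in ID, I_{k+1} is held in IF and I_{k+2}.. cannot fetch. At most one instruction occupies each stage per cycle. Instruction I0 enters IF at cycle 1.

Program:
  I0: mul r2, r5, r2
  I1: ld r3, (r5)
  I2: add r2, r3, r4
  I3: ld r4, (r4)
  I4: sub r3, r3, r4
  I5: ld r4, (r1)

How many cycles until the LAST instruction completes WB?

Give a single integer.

I0 mul r2 <- r5,r2: IF@1 ID@2 stall=0 (-) EX@3 MEM@4 WB@5
I1 ld r3 <- r5: IF@2 ID@3 stall=0 (-) EX@4 MEM@5 WB@6
I2 add r2 <- r3,r4: IF@3 ID@4 stall=2 (RAW on I1.r3 (WB@6)) EX@7 MEM@8 WB@9
I3 ld r4 <- r4: IF@4 ID@7 stall=0 (-) EX@8 MEM@9 WB@10
I4 sub r3 <- r3,r4: IF@7 ID@8 stall=2 (RAW on I3.r4 (WB@10)) EX@11 MEM@12 WB@13
I5 ld r4 <- r1: IF@8 ID@11 stall=0 (-) EX@12 MEM@13 WB@14

Answer: 14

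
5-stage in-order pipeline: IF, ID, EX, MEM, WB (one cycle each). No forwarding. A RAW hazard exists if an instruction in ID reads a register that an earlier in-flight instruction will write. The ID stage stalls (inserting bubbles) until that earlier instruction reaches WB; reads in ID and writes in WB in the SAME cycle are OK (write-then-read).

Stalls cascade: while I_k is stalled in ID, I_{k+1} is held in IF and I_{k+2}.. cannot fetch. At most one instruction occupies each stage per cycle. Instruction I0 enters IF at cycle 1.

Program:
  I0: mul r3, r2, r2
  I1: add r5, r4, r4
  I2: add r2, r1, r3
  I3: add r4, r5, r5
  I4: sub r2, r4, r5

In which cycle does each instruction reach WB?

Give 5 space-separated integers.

I0 mul r3 <- r2,r2: IF@1 ID@2 stall=0 (-) EX@3 MEM@4 WB@5
I1 add r5 <- r4,r4: IF@2 ID@3 stall=0 (-) EX@4 MEM@5 WB@6
I2 add r2 <- r1,r3: IF@3 ID@4 stall=1 (RAW on I0.r3 (WB@5)) EX@6 MEM@7 WB@8
I3 add r4 <- r5,r5: IF@4 ID@6 stall=0 (-) EX@7 MEM@8 WB@9
I4 sub r2 <- r4,r5: IF@6 ID@7 stall=2 (RAW on I3.r4 (WB@9)) EX@10 MEM@11 WB@12

Answer: 5 6 8 9 12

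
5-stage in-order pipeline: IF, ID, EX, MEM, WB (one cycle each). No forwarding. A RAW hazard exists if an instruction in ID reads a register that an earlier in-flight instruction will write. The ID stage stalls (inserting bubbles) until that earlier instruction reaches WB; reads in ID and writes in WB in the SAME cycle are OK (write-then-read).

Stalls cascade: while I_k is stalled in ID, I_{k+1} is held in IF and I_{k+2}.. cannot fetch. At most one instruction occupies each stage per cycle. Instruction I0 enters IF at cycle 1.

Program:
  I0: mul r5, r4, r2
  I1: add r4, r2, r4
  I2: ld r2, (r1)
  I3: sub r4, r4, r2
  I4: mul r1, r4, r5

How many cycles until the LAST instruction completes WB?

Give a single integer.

Answer: 13

Derivation:
I0 mul r5 <- r4,r2: IF@1 ID@2 stall=0 (-) EX@3 MEM@4 WB@5
I1 add r4 <- r2,r4: IF@2 ID@3 stall=0 (-) EX@4 MEM@5 WB@6
I2 ld r2 <- r1: IF@3 ID@4 stall=0 (-) EX@5 MEM@6 WB@7
I3 sub r4 <- r4,r2: IF@4 ID@5 stall=2 (RAW on I2.r2 (WB@7)) EX@8 MEM@9 WB@10
I4 mul r1 <- r4,r5: IF@5 ID@8 stall=2 (RAW on I3.r4 (WB@10)) EX@11 MEM@12 WB@13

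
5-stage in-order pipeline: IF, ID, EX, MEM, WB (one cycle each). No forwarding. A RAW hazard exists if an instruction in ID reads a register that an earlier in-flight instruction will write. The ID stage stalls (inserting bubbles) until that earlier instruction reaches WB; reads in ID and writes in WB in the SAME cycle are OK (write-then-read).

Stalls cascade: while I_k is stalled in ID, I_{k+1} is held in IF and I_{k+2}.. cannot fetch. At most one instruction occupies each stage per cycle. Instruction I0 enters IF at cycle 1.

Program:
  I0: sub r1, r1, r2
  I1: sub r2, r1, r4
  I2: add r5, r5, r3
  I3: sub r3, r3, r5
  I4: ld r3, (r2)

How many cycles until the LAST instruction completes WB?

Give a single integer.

I0 sub r1 <- r1,r2: IF@1 ID@2 stall=0 (-) EX@3 MEM@4 WB@5
I1 sub r2 <- r1,r4: IF@2 ID@3 stall=2 (RAW on I0.r1 (WB@5)) EX@6 MEM@7 WB@8
I2 add r5 <- r5,r3: IF@3 ID@6 stall=0 (-) EX@7 MEM@8 WB@9
I3 sub r3 <- r3,r5: IF@6 ID@7 stall=2 (RAW on I2.r5 (WB@9)) EX@10 MEM@11 WB@12
I4 ld r3 <- r2: IF@7 ID@10 stall=0 (-) EX@11 MEM@12 WB@13

Answer: 13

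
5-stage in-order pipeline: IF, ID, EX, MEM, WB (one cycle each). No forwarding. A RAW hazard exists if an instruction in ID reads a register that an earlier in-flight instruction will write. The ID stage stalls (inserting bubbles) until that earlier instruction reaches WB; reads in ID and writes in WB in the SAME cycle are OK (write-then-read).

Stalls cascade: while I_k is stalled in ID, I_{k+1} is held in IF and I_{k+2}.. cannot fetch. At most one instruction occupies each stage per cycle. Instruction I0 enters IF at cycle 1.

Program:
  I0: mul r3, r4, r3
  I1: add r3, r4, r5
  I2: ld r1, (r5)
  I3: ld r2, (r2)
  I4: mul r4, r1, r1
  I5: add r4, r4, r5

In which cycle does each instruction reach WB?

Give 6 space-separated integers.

Answer: 5 6 7 8 10 13

Derivation:
I0 mul r3 <- r4,r3: IF@1 ID@2 stall=0 (-) EX@3 MEM@4 WB@5
I1 add r3 <- r4,r5: IF@2 ID@3 stall=0 (-) EX@4 MEM@5 WB@6
I2 ld r1 <- r5: IF@3 ID@4 stall=0 (-) EX@5 MEM@6 WB@7
I3 ld r2 <- r2: IF@4 ID@5 stall=0 (-) EX@6 MEM@7 WB@8
I4 mul r4 <- r1,r1: IF@5 ID@6 stall=1 (RAW on I2.r1 (WB@7)) EX@8 MEM@9 WB@10
I5 add r4 <- r4,r5: IF@6 ID@8 stall=2 (RAW on I4.r4 (WB@10)) EX@11 MEM@12 WB@13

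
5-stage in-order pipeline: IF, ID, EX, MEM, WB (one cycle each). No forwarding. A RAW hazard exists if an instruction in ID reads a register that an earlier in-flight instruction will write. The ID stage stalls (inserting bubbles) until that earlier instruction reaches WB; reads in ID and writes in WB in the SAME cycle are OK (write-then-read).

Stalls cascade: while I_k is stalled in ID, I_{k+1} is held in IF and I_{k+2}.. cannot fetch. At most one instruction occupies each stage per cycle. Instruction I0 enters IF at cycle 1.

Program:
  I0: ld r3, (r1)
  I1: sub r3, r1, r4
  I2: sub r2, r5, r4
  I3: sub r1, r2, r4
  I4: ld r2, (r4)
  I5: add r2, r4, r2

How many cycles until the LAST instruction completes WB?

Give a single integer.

I0 ld r3 <- r1: IF@1 ID@2 stall=0 (-) EX@3 MEM@4 WB@5
I1 sub r3 <- r1,r4: IF@2 ID@3 stall=0 (-) EX@4 MEM@5 WB@6
I2 sub r2 <- r5,r4: IF@3 ID@4 stall=0 (-) EX@5 MEM@6 WB@7
I3 sub r1 <- r2,r4: IF@4 ID@5 stall=2 (RAW on I2.r2 (WB@7)) EX@8 MEM@9 WB@10
I4 ld r2 <- r4: IF@5 ID@8 stall=0 (-) EX@9 MEM@10 WB@11
I5 add r2 <- r4,r2: IF@8 ID@9 stall=2 (RAW on I4.r2 (WB@11)) EX@12 MEM@13 WB@14

Answer: 14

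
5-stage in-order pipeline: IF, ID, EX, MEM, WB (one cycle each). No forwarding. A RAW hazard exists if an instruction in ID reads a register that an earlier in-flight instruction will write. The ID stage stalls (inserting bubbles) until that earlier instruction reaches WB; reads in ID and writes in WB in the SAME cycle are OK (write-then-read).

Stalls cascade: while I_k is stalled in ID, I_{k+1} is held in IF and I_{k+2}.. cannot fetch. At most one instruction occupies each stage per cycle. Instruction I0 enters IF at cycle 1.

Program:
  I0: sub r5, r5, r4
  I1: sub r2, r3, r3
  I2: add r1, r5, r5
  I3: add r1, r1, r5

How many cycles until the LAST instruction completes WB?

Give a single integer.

I0 sub r5 <- r5,r4: IF@1 ID@2 stall=0 (-) EX@3 MEM@4 WB@5
I1 sub r2 <- r3,r3: IF@2 ID@3 stall=0 (-) EX@4 MEM@5 WB@6
I2 add r1 <- r5,r5: IF@3 ID@4 stall=1 (RAW on I0.r5 (WB@5)) EX@6 MEM@7 WB@8
I3 add r1 <- r1,r5: IF@4 ID@6 stall=2 (RAW on I2.r1 (WB@8)) EX@9 MEM@10 WB@11

Answer: 11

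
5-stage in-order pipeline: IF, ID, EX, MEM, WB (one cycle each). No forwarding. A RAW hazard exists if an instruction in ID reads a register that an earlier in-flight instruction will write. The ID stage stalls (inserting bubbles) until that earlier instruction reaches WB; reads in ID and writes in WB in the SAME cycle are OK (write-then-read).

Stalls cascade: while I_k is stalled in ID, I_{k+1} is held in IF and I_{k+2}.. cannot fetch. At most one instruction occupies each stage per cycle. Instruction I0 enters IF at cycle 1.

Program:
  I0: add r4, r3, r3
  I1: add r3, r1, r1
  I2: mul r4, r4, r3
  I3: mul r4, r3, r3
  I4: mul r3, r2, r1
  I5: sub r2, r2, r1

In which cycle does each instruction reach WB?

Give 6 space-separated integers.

Answer: 5 6 9 10 11 12

Derivation:
I0 add r4 <- r3,r3: IF@1 ID@2 stall=0 (-) EX@3 MEM@4 WB@5
I1 add r3 <- r1,r1: IF@2 ID@3 stall=0 (-) EX@4 MEM@5 WB@6
I2 mul r4 <- r4,r3: IF@3 ID@4 stall=2 (RAW on I1.r3 (WB@6)) EX@7 MEM@8 WB@9
I3 mul r4 <- r3,r3: IF@4 ID@7 stall=0 (-) EX@8 MEM@9 WB@10
I4 mul r3 <- r2,r1: IF@7 ID@8 stall=0 (-) EX@9 MEM@10 WB@11
I5 sub r2 <- r2,r1: IF@8 ID@9 stall=0 (-) EX@10 MEM@11 WB@12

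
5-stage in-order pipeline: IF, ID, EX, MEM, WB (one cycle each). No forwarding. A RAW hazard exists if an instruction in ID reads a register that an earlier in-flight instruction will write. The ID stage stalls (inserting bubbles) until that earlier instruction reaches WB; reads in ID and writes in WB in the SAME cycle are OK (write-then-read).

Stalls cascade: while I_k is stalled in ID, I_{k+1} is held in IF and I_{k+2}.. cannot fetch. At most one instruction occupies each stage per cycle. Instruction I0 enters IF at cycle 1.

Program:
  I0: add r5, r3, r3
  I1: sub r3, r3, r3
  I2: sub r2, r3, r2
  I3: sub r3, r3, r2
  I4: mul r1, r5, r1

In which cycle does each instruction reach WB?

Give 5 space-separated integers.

I0 add r5 <- r3,r3: IF@1 ID@2 stall=0 (-) EX@3 MEM@4 WB@5
I1 sub r3 <- r3,r3: IF@2 ID@3 stall=0 (-) EX@4 MEM@5 WB@6
I2 sub r2 <- r3,r2: IF@3 ID@4 stall=2 (RAW on I1.r3 (WB@6)) EX@7 MEM@8 WB@9
I3 sub r3 <- r3,r2: IF@4 ID@7 stall=2 (RAW on I2.r2 (WB@9)) EX@10 MEM@11 WB@12
I4 mul r1 <- r5,r1: IF@7 ID@10 stall=0 (-) EX@11 MEM@12 WB@13

Answer: 5 6 9 12 13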